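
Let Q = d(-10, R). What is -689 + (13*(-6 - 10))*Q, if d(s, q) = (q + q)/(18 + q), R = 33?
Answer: -16289/17 ≈ -958.18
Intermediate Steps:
d(s, q) = 2*q/(18 + q) (d(s, q) = (2*q)/(18 + q) = 2*q/(18 + q))
Q = 22/17 (Q = 2*33/(18 + 33) = 2*33/51 = 2*33*(1/51) = 22/17 ≈ 1.2941)
-689 + (13*(-6 - 10))*Q = -689 + (13*(-6 - 10))*(22/17) = -689 + (13*(-16))*(22/17) = -689 - 208*22/17 = -689 - 4576/17 = -16289/17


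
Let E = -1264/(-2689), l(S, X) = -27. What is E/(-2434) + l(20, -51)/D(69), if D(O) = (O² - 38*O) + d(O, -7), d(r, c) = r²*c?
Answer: 22882345/34021045148 ≈ 0.00067259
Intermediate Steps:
d(r, c) = c*r²
E = 1264/2689 (E = -1264*(-1/2689) = 1264/2689 ≈ 0.47006)
D(O) = -38*O - 6*O² (D(O) = (O² - 38*O) - 7*O² = -38*O - 6*O²)
E/(-2434) + l(20, -51)/D(69) = (1264/2689)/(-2434) - 27*1/(138*(-19 - 3*69)) = (1264/2689)*(-1/2434) - 27*1/(138*(-19 - 207)) = -632/3272513 - 27/(2*69*(-226)) = -632/3272513 - 27/(-31188) = -632/3272513 - 27*(-1/31188) = -632/3272513 + 9/10396 = 22882345/34021045148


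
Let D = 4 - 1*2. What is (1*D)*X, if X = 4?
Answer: 8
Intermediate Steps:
D = 2 (D = 4 - 2 = 2)
(1*D)*X = (1*2)*4 = 2*4 = 8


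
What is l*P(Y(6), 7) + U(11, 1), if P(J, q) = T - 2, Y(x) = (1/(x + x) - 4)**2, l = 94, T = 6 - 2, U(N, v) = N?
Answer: 199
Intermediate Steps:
T = 4
Y(x) = (-4 + 1/(2*x))**2 (Y(x) = (1/(2*x) - 4)**2 = (-4 + 1/(2*x))**2)
P(J, q) = 2 (P(J, q) = 4 - 2 = 2)
l*P(Y(6), 7) + U(11, 1) = 94*2 + 11 = 188 + 11 = 199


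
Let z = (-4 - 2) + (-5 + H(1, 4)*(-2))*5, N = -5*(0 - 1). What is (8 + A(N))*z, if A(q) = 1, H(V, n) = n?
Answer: -639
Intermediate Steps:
N = 5 (N = -5*(-1) = 5)
z = -71 (z = (-4 - 2) + (-5 + 4*(-2))*5 = -6 + (-5 - 8)*5 = -6 - 13*5 = -6 - 65 = -71)
(8 + A(N))*z = (8 + 1)*(-71) = 9*(-71) = -639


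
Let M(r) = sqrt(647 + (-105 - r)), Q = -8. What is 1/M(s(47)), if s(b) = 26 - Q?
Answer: sqrt(127)/254 ≈ 0.044368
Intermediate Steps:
s(b) = 34 (s(b) = 26 - 1*(-8) = 26 + 8 = 34)
M(r) = sqrt(542 - r)
1/M(s(47)) = 1/(sqrt(542 - 1*34)) = 1/(sqrt(542 - 34)) = 1/(sqrt(508)) = 1/(2*sqrt(127)) = sqrt(127)/254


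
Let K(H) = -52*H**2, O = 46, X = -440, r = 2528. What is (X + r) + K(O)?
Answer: -107944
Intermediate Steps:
(X + r) + K(O) = (-440 + 2528) - 52*46**2 = 2088 - 52*2116 = 2088 - 110032 = -107944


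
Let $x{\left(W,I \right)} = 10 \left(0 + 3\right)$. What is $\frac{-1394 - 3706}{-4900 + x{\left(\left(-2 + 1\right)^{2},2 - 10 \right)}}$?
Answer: $\frac{510}{487} \approx 1.0472$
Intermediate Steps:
$x{\left(W,I \right)} = 30$ ($x{\left(W,I \right)} = 10 \cdot 3 = 30$)
$\frac{-1394 - 3706}{-4900 + x{\left(\left(-2 + 1\right)^{2},2 - 10 \right)}} = \frac{-1394 - 3706}{-4900 + 30} = - \frac{5100}{-4870} = \left(-5100\right) \left(- \frac{1}{4870}\right) = \frac{510}{487}$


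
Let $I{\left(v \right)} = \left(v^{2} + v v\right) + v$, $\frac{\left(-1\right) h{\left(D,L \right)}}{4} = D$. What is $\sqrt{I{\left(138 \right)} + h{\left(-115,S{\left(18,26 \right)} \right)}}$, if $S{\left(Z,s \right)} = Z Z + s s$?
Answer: $29 \sqrt{46} \approx 196.69$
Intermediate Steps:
$S{\left(Z,s \right)} = Z^{2} + s^{2}$
$h{\left(D,L \right)} = - 4 D$
$I{\left(v \right)} = v + 2 v^{2}$ ($I{\left(v \right)} = \left(v^{2} + v^{2}\right) + v = 2 v^{2} + v = v + 2 v^{2}$)
$\sqrt{I{\left(138 \right)} + h{\left(-115,S{\left(18,26 \right)} \right)}} = \sqrt{138 \left(1 + 2 \cdot 138\right) - -460} = \sqrt{138 \left(1 + 276\right) + 460} = \sqrt{138 \cdot 277 + 460} = \sqrt{38226 + 460} = \sqrt{38686} = 29 \sqrt{46}$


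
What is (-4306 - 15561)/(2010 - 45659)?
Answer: 19867/43649 ≈ 0.45515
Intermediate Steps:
(-4306 - 15561)/(2010 - 45659) = -19867/(-43649) = -19867*(-1/43649) = 19867/43649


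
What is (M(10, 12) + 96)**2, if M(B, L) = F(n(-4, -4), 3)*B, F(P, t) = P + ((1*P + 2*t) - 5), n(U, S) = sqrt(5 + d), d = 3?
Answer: 14436 + 8480*sqrt(2) ≈ 26429.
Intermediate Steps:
n(U, S) = 2*sqrt(2) (n(U, S) = sqrt(5 + 3) = sqrt(8) = 2*sqrt(2))
F(P, t) = -5 + 2*P + 2*t (F(P, t) = P + ((P + 2*t) - 5) = P + (-5 + P + 2*t) = -5 + 2*P + 2*t)
M(B, L) = B*(1 + 4*sqrt(2)) (M(B, L) = (-5 + 2*(2*sqrt(2)) + 2*3)*B = (-5 + 4*sqrt(2) + 6)*B = (1 + 4*sqrt(2))*B = B*(1 + 4*sqrt(2)))
(M(10, 12) + 96)**2 = (10*(1 + 4*sqrt(2)) + 96)**2 = ((10 + 40*sqrt(2)) + 96)**2 = (106 + 40*sqrt(2))**2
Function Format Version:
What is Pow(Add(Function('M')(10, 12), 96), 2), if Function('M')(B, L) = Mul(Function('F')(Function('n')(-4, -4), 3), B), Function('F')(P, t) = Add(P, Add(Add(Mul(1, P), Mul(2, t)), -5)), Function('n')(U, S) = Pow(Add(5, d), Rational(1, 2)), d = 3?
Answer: Add(14436, Mul(8480, Pow(2, Rational(1, 2)))) ≈ 26429.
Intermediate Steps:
Function('n')(U, S) = Mul(2, Pow(2, Rational(1, 2))) (Function('n')(U, S) = Pow(Add(5, 3), Rational(1, 2)) = Pow(8, Rational(1, 2)) = Mul(2, Pow(2, Rational(1, 2))))
Function('F')(P, t) = Add(-5, Mul(2, P), Mul(2, t)) (Function('F')(P, t) = Add(P, Add(Add(P, Mul(2, t)), -5)) = Add(P, Add(-5, P, Mul(2, t))) = Add(-5, Mul(2, P), Mul(2, t)))
Function('M')(B, L) = Mul(B, Add(1, Mul(4, Pow(2, Rational(1, 2))))) (Function('M')(B, L) = Mul(Add(-5, Mul(2, Mul(2, Pow(2, Rational(1, 2)))), Mul(2, 3)), B) = Mul(Add(-5, Mul(4, Pow(2, Rational(1, 2))), 6), B) = Mul(Add(1, Mul(4, Pow(2, Rational(1, 2)))), B) = Mul(B, Add(1, Mul(4, Pow(2, Rational(1, 2))))))
Pow(Add(Function('M')(10, 12), 96), 2) = Pow(Add(Mul(10, Add(1, Mul(4, Pow(2, Rational(1, 2))))), 96), 2) = Pow(Add(Add(10, Mul(40, Pow(2, Rational(1, 2)))), 96), 2) = Pow(Add(106, Mul(40, Pow(2, Rational(1, 2)))), 2)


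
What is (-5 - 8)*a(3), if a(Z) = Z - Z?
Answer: 0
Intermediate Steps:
a(Z) = 0
(-5 - 8)*a(3) = (-5 - 8)*0 = -13*0 = 0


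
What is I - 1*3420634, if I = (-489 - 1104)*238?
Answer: -3799768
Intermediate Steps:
I = -379134 (I = -1593*238 = -379134)
I - 1*3420634 = -379134 - 1*3420634 = -379134 - 3420634 = -3799768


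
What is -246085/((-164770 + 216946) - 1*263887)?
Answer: 246085/211711 ≈ 1.1624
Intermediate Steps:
-246085/((-164770 + 216946) - 1*263887) = -246085/(52176 - 263887) = -246085/(-211711) = -246085*(-1/211711) = 246085/211711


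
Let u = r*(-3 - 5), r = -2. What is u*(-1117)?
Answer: -17872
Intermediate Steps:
u = 16 (u = -2*(-3 - 5) = -2*(-8) = 16)
u*(-1117) = 16*(-1117) = -17872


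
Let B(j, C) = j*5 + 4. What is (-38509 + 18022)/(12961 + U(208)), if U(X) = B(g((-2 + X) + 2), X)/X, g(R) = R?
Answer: -1065324/674233 ≈ -1.5801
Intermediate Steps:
B(j, C) = 4 + 5*j (B(j, C) = 5*j + 4 = 4 + 5*j)
U(X) = (4 + 5*X)/X (U(X) = (4 + 5*((-2 + X) + 2))/X = (4 + 5*X)/X)
(-38509 + 18022)/(12961 + U(208)) = (-38509 + 18022)/(12961 + (5 + 4/208)) = -20487/(12961 + (5 + 4*(1/208))) = -20487/(12961 + (5 + 1/52)) = -20487/(12961 + 261/52) = -20487/674233/52 = -20487*52/674233 = -1065324/674233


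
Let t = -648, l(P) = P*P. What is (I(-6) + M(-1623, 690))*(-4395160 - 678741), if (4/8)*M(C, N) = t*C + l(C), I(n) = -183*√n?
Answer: -37403103489066 + 928523883*I*√6 ≈ -3.7403e+13 + 2.2744e+9*I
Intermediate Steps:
l(P) = P²
M(C, N) = -1296*C + 2*C² (M(C, N) = 2*(-648*C + C²) = 2*(C² - 648*C) = -1296*C + 2*C²)
(I(-6) + M(-1623, 690))*(-4395160 - 678741) = (-183*I*√6 + 2*(-1623)*(-648 - 1623))*(-4395160 - 678741) = (-183*I*√6 + 2*(-1623)*(-2271))*(-5073901) = (-183*I*√6 + 7371666)*(-5073901) = (7371666 - 183*I*√6)*(-5073901) = -37403103489066 + 928523883*I*√6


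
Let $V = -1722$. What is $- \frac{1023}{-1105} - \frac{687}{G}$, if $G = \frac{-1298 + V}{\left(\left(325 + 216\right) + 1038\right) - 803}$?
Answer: $\frac{29608911}{166855} \approx 177.45$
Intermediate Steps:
$G = - \frac{755}{194}$ ($G = \frac{-1298 - 1722}{\left(\left(325 + 216\right) + 1038\right) - 803} = - \frac{3020}{\left(541 + 1038\right) - 803} = - \frac{3020}{1579 - 803} = - \frac{3020}{776} = \left(-3020\right) \frac{1}{776} = - \frac{755}{194} \approx -3.8918$)
$- \frac{1023}{-1105} - \frac{687}{G} = - \frac{1023}{-1105} - \frac{687}{- \frac{755}{194}} = \left(-1023\right) \left(- \frac{1}{1105}\right) - - \frac{133278}{755} = \frac{1023}{1105} + \frac{133278}{755} = \frac{29608911}{166855}$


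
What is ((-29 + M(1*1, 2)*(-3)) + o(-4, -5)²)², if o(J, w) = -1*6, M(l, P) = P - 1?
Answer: 16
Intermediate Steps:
M(l, P) = -1 + P
o(J, w) = -6
((-29 + M(1*1, 2)*(-3)) + o(-4, -5)²)² = ((-29 + (-1 + 2)*(-3)) + (-6)²)² = ((-29 + 1*(-3)) + 36)² = ((-29 - 3) + 36)² = (-32 + 36)² = 4² = 16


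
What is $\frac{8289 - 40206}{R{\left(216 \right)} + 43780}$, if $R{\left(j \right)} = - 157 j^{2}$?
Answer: $\frac{31917}{7281212} \approx 0.0043835$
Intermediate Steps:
$\frac{8289 - 40206}{R{\left(216 \right)} + 43780} = \frac{8289 - 40206}{- 157 \cdot 216^{2} + 43780} = - \frac{31917}{\left(-157\right) 46656 + 43780} = - \frac{31917}{-7324992 + 43780} = - \frac{31917}{-7281212} = \left(-31917\right) \left(- \frac{1}{7281212}\right) = \frac{31917}{7281212}$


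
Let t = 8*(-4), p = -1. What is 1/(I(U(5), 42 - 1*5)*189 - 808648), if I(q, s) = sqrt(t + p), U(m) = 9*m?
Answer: -808648/653912766697 - 189*I*sqrt(33)/653912766697 ≈ -1.2366e-6 - 1.6603e-9*I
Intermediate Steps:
t = -32
I(q, s) = I*sqrt(33) (I(q, s) = sqrt(-32 - 1) = sqrt(-33) = I*sqrt(33))
1/(I(U(5), 42 - 1*5)*189 - 808648) = 1/((I*sqrt(33))*189 - 808648) = 1/(189*I*sqrt(33) - 808648) = 1/(-808648 + 189*I*sqrt(33))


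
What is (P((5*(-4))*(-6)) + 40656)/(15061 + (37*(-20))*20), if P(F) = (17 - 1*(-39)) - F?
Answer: 40592/261 ≈ 155.52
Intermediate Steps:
P(F) = 56 - F (P(F) = (17 + 39) - F = 56 - F)
(P((5*(-4))*(-6)) + 40656)/(15061 + (37*(-20))*20) = ((56 - 5*(-4)*(-6)) + 40656)/(15061 + (37*(-20))*20) = ((56 - (-20)*(-6)) + 40656)/(15061 - 740*20) = ((56 - 1*120) + 40656)/(15061 - 14800) = ((56 - 120) + 40656)/261 = (-64 + 40656)*(1/261) = 40592*(1/261) = 40592/261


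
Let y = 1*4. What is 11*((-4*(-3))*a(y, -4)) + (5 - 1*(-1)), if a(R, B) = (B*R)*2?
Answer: -4218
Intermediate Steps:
y = 4
a(R, B) = 2*B*R
11*((-4*(-3))*a(y, -4)) + (5 - 1*(-1)) = 11*((-4*(-3))*(2*(-4)*4)) + (5 - 1*(-1)) = 11*(12*(-32)) + (5 + 1) = 11*(-384) + 6 = -4224 + 6 = -4218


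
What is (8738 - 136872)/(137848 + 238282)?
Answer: -64067/188065 ≈ -0.34066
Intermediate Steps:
(8738 - 136872)/(137848 + 238282) = -128134/376130 = -128134*1/376130 = -64067/188065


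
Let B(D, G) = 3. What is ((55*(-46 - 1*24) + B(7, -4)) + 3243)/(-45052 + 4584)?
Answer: 1/67 ≈ 0.014925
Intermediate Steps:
((55*(-46 - 1*24) + B(7, -4)) + 3243)/(-45052 + 4584) = ((55*(-46 - 1*24) + 3) + 3243)/(-45052 + 4584) = ((55*(-46 - 24) + 3) + 3243)/(-40468) = ((55*(-70) + 3) + 3243)*(-1/40468) = ((-3850 + 3) + 3243)*(-1/40468) = (-3847 + 3243)*(-1/40468) = -604*(-1/40468) = 1/67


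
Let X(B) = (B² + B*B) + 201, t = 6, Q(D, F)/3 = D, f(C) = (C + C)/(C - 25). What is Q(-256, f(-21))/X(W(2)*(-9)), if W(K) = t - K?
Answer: -256/931 ≈ -0.27497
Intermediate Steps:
f(C) = 2*C/(-25 + C) (f(C) = (2*C)/(-25 + C) = 2*C/(-25 + C))
Q(D, F) = 3*D
W(K) = 6 - K
X(B) = 201 + 2*B² (X(B) = (B² + B²) + 201 = 2*B² + 201 = 201 + 2*B²)
Q(-256, f(-21))/X(W(2)*(-9)) = (3*(-256))/(201 + 2*((6 - 1*2)*(-9))²) = -768/(201 + 2*((6 - 2)*(-9))²) = -768/(201 + 2*(4*(-9))²) = -768/(201 + 2*(-36)²) = -768/(201 + 2*1296) = -768/(201 + 2592) = -768/2793 = -768*1/2793 = -256/931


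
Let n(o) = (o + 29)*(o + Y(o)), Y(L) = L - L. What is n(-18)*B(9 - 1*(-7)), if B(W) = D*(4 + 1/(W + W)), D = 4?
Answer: -12771/4 ≈ -3192.8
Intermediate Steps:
Y(L) = 0
B(W) = 16 + 2/W (B(W) = 4*(4 + 1/(W + W)) = 4*(4 + 1/(2*W)) = 16 + 2/W)
n(o) = o*(29 + o) (n(o) = (o + 29)*(o + 0) = (29 + o)*o = o*(29 + o))
n(-18)*B(9 - 1*(-7)) = (-18*(29 - 18))*(16 + 2/(9 - 1*(-7))) = (-18*11)*(16 + 2/(9 + 7)) = -198*(16 + 2/16) = -198*(16 + 2*(1/16)) = -198*(16 + ⅛) = -198*129/8 = -12771/4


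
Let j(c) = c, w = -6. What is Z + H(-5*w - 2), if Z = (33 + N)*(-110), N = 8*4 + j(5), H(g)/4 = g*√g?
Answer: -7700 + 224*√7 ≈ -7107.4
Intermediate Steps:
H(g) = 4*g^(3/2) (H(g) = 4*(g*√g) = 4*g^(3/2))
N = 37 (N = 8*4 + 5 = 32 + 5 = 37)
Z = -7700 (Z = (33 + 37)*(-110) = 70*(-110) = -7700)
Z + H(-5*w - 2) = -7700 + 4*(-5*(-6) - 2)^(3/2) = -7700 + 4*(30 - 2)^(3/2) = -7700 + 4*28^(3/2) = -7700 + 4*(56*√7) = -7700 + 224*√7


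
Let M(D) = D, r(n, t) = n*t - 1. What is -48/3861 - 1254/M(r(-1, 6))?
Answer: 1613786/9009 ≈ 179.13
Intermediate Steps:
r(n, t) = -1 + n*t
-48/3861 - 1254/M(r(-1, 6)) = -48/3861 - 1254/(-1 - 1*6) = -48*1/3861 - 1254/(-1 - 6) = -16/1287 - 1254/(-7) = -16/1287 - 1254*(-⅐) = -16/1287 + 1254/7 = 1613786/9009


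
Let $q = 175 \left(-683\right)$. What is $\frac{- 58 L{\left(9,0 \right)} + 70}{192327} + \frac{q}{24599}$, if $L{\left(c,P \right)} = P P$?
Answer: $- \frac{22986162745}{4731051873} \approx -4.8586$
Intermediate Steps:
$L{\left(c,P \right)} = P^{2}$
$q = -119525$
$\frac{- 58 L{\left(9,0 \right)} + 70}{192327} + \frac{q}{24599} = \frac{- 58 \cdot 0^{2} + 70}{192327} - \frac{119525}{24599} = \left(\left(-58\right) 0 + 70\right) \frac{1}{192327} - \frac{119525}{24599} = \left(0 + 70\right) \frac{1}{192327} - \frac{119525}{24599} = 70 \cdot \frac{1}{192327} - \frac{119525}{24599} = \frac{70}{192327} - \frac{119525}{24599} = - \frac{22986162745}{4731051873}$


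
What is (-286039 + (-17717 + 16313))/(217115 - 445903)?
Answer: 287443/228788 ≈ 1.2564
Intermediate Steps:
(-286039 + (-17717 + 16313))/(217115 - 445903) = (-286039 - 1404)/(-228788) = -287443*(-1/228788) = 287443/228788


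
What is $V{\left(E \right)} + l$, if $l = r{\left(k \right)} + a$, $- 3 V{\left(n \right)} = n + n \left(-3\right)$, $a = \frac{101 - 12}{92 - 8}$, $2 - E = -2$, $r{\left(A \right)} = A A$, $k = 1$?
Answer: $\frac{397}{84} \approx 4.7262$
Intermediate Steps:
$r{\left(A \right)} = A^{2}$
$E = 4$ ($E = 2 - -2 = 2 + 2 = 4$)
$a = \frac{89}{84} \approx 1.0595$
$V{\left(n \right)} = \frac{2 n}{3}$ ($V{\left(n \right)} = - \frac{n + n \left(-3\right)}{3} = - \frac{n - 3 n}{3} = - \frac{\left(-2\right) n}{3} = \frac{2 n}{3}$)
$l = \frac{173}{84}$ ($l = 1^{2} + \frac{89}{84} = 1 + \frac{89}{84} = \frac{173}{84} \approx 2.0595$)
$V{\left(E \right)} + l = \frac{2}{3} \cdot 4 + \frac{173}{84} = \frac{8}{3} + \frac{173}{84} = \frac{397}{84}$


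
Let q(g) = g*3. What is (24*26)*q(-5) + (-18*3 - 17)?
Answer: -9431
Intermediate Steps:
q(g) = 3*g
(24*26)*q(-5) + (-18*3 - 17) = (24*26)*(3*(-5)) + (-18*3 - 17) = 624*(-15) + (-54 - 17) = -9360 - 71 = -9431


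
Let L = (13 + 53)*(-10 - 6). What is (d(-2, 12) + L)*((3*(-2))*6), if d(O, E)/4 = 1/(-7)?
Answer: 266256/7 ≈ 38037.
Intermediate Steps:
L = -1056 (L = 66*(-16) = -1056)
d(O, E) = -4/7 (d(O, E) = 4/(-7) = 4*(-1/7) = -4/7)
(d(-2, 12) + L)*((3*(-2))*6) = (-4/7 - 1056)*((3*(-2))*6) = -(-44376)*6/7 = -7396/7*(-36) = 266256/7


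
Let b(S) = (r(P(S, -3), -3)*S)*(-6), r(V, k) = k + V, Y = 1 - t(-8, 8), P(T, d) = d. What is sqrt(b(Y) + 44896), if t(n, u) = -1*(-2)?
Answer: 2*sqrt(11215) ≈ 211.80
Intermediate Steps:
t(n, u) = 2
Y = -1 (Y = 1 - 1*2 = 1 - 2 = -1)
r(V, k) = V + k
b(S) = 36*S (b(S) = ((-3 - 3)*S)*(-6) = -6*S*(-6) = 36*S)
sqrt(b(Y) + 44896) = sqrt(36*(-1) + 44896) = sqrt(-36 + 44896) = sqrt(44860) = 2*sqrt(11215)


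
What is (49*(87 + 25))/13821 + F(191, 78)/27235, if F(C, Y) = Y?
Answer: 11580286/28954995 ≈ 0.39994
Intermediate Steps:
(49*(87 + 25))/13821 + F(191, 78)/27235 = (49*(87 + 25))/13821 + 78/27235 = (49*112)*(1/13821) + 78*(1/27235) = 5488*(1/13821) + 6/2095 = 5488/13821 + 6/2095 = 11580286/28954995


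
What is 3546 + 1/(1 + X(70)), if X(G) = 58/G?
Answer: 226979/64 ≈ 3546.5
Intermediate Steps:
3546 + 1/(1 + X(70)) = 3546 + 1/(1 + 58/70) = 3546 + 1/(1 + 58*(1/70)) = 3546 + 1/(1 + 29/35) = 3546 + 1/(64/35) = 3546 + 35/64 = 226979/64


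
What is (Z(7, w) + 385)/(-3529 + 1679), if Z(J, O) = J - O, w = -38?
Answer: -43/185 ≈ -0.23243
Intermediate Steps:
(Z(7, w) + 385)/(-3529 + 1679) = ((7 - 1*(-38)) + 385)/(-3529 + 1679) = ((7 + 38) + 385)/(-1850) = (45 + 385)*(-1/1850) = 430*(-1/1850) = -43/185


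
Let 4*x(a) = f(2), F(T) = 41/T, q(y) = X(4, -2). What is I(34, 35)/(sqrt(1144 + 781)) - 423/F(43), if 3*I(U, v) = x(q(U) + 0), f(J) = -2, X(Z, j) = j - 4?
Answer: -18189/41 - sqrt(77)/2310 ≈ -443.64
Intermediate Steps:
X(Z, j) = -4 + j
q(y) = -6 (q(y) = -4 - 2 = -6)
x(a) = -1/2 (x(a) = (1/4)*(-2) = -1/2)
I(U, v) = -1/6 (I(U, v) = (1/3)*(-1/2) = -1/6)
I(34, 35)/(sqrt(1144 + 781)) - 423/F(43) = -1/(6*sqrt(1144 + 781)) - 423/(41/43) = -sqrt(77)/385/6 - 423/(41*(1/43)) = -sqrt(77)/385/6 - 423/41/43 = -sqrt(77)/2310 - 423*43/41 = -sqrt(77)/2310 - 18189/41 = -18189/41 - sqrt(77)/2310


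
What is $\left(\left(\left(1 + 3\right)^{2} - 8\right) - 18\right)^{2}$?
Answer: $100$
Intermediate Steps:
$\left(\left(\left(1 + 3\right)^{2} - 8\right) - 18\right)^{2} = \left(\left(4^{2} - 8\right) - 18\right)^{2} = \left(\left(16 - 8\right) - 18\right)^{2} = \left(8 - 18\right)^{2} = \left(-10\right)^{2} = 100$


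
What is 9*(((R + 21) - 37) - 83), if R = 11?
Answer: -792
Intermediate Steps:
9*(((R + 21) - 37) - 83) = 9*(((11 + 21) - 37) - 83) = 9*((32 - 37) - 83) = 9*(-5 - 83) = 9*(-88) = -792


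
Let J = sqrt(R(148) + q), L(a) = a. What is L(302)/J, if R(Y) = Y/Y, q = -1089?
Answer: -151*I*sqrt(17)/68 ≈ -9.1557*I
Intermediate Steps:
R(Y) = 1
J = 8*I*sqrt(17) (J = sqrt(1 - 1089) = sqrt(-1088) = 8*I*sqrt(17) ≈ 32.985*I)
L(302)/J = 302/((8*I*sqrt(17))) = 302*(-I*sqrt(17)/136) = -151*I*sqrt(17)/68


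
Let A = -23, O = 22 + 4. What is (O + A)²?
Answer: 9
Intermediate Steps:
O = 26
(O + A)² = (26 - 23)² = 3² = 9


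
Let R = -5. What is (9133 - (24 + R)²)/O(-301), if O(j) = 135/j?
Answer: -880124/45 ≈ -19558.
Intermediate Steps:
(9133 - (24 + R)²)/O(-301) = (9133 - (24 - 5)²)/((135/(-301))) = (9133 - 1*19²)/((135*(-1/301))) = (9133 - 1*361)/(-135/301) = (9133 - 361)*(-301/135) = 8772*(-301/135) = -880124/45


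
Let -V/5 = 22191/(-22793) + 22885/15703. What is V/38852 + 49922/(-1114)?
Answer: -86776093195350852/1936389437895539 ≈ -44.813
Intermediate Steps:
V = -865762660/357918479 (V = -5*(22191/(-22793) + 22885/15703) = -5*(22191*(-1/22793) + 22885*(1/15703)) = -5*(-22191/22793 + 22885/15703) = -5*173152532/357918479 = -865762660/357918479 ≈ -2.4189)
V/38852 + 49922/(-1114) = -865762660/357918479/38852 + 49922/(-1114) = -865762660/357918479*1/38852 + 49922*(-1/1114) = -216440665/3476462186527 - 24961/557 = -86776093195350852/1936389437895539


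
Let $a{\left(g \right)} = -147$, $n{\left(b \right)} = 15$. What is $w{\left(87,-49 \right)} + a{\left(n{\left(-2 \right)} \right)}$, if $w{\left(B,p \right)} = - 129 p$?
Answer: $6174$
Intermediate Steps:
$w{\left(87,-49 \right)} + a{\left(n{\left(-2 \right)} \right)} = \left(-129\right) \left(-49\right) - 147 = 6321 - 147 = 6174$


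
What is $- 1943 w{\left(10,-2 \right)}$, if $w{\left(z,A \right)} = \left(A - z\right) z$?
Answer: $233160$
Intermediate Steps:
$w{\left(z,A \right)} = z \left(A - z\right)$
$- 1943 w{\left(10,-2 \right)} = - 1943 \cdot 10 \left(-2 - 10\right) = - 1943 \cdot 10 \left(-12\right) = \left(-1943\right) \left(-120\right) = 233160$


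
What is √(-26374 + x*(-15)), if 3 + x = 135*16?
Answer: I*√58729 ≈ 242.34*I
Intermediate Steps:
x = 2157 (x = -3 + 135*16 = -3 + 2160 = 2157)
√(-26374 + x*(-15)) = √(-26374 + 2157*(-15)) = √(-26374 - 32355) = √(-58729) = I*√58729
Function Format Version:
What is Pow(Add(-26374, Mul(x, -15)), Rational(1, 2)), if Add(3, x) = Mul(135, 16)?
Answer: Mul(I, Pow(58729, Rational(1, 2))) ≈ Mul(242.34, I)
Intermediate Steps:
x = 2157 (x = Add(-3, Mul(135, 16)) = Add(-3, 2160) = 2157)
Pow(Add(-26374, Mul(x, -15)), Rational(1, 2)) = Pow(Add(-26374, Mul(2157, -15)), Rational(1, 2)) = Pow(Add(-26374, -32355), Rational(1, 2)) = Pow(-58729, Rational(1, 2)) = Mul(I, Pow(58729, Rational(1, 2)))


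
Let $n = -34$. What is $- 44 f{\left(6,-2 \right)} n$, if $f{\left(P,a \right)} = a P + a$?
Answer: $-20944$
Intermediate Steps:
$f{\left(P,a \right)} = a + P a$ ($f{\left(P,a \right)} = P a + a = a + P a$)
$- 44 f{\left(6,-2 \right)} n = - 44 \left(- 2 \left(1 + 6\right)\right) \left(-34\right) = - 44 \left(\left(-2\right) 7\right) \left(-34\right) = \left(-44\right) \left(-14\right) \left(-34\right) = 616 \left(-34\right) = -20944$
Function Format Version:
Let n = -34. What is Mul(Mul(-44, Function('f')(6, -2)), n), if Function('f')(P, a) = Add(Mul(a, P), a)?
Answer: -20944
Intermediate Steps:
Function('f')(P, a) = Add(a, Mul(P, a)) (Function('f')(P, a) = Add(Mul(P, a), a) = Add(a, Mul(P, a)))
Mul(Mul(-44, Function('f')(6, -2)), n) = Mul(Mul(-44, Mul(-2, Add(1, 6))), -34) = Mul(Mul(-44, Mul(-2, 7)), -34) = Mul(Mul(-44, -14), -34) = Mul(616, -34) = -20944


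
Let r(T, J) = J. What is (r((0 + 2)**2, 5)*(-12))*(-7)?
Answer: 420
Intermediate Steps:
(r((0 + 2)**2, 5)*(-12))*(-7) = (5*(-12))*(-7) = -60*(-7) = 420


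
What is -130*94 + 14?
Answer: -12206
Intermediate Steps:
-130*94 + 14 = -12220 + 14 = -12206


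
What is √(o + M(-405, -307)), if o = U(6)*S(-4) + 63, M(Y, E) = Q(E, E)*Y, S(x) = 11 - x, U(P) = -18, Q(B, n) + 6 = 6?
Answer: 3*I*√23 ≈ 14.387*I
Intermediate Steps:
Q(B, n) = 0 (Q(B, n) = -6 + 6 = 0)
M(Y, E) = 0 (M(Y, E) = 0*Y = 0)
o = -207 (o = -18*(11 - 1*(-4)) + 63 = -18*(11 + 4) + 63 = -18*15 + 63 = -270 + 63 = -207)
√(o + M(-405, -307)) = √(-207 + 0) = √(-207) = 3*I*√23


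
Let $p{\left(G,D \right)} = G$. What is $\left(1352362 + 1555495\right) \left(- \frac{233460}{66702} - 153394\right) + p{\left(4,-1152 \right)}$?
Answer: $- \frac{4958826722458388}{11117} \approx -4.4606 \cdot 10^{11}$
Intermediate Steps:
$\left(1352362 + 1555495\right) \left(- \frac{233460}{66702} - 153394\right) + p{\left(4,-1152 \right)} = \left(1352362 + 1555495\right) \left(- \frac{233460}{66702} - 153394\right) + 4 = 2907857 \left(\left(-233460\right) \frac{1}{66702} - 153394\right) + 4 = 2907857 \left(- \frac{38910}{11117} - 153394\right) + 4 = 2907857 \left(- \frac{1705320008}{11117}\right) + 4 = - \frac{4958826722502856}{11117} + 4 = - \frac{4958826722458388}{11117}$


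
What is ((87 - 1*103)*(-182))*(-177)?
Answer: -515424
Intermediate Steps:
((87 - 1*103)*(-182))*(-177) = ((87 - 103)*(-182))*(-177) = -16*(-182)*(-177) = 2912*(-177) = -515424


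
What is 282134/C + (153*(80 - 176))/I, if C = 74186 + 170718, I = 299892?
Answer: 3375524149/3060197932 ≈ 1.1030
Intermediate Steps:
C = 244904
282134/C + (153*(80 - 176))/I = 282134/244904 + (153*(80 - 176))/299892 = 282134*(1/244904) + (153*(-96))*(1/299892) = 141067/122452 - 14688*1/299892 = 141067/122452 - 1224/24991 = 3375524149/3060197932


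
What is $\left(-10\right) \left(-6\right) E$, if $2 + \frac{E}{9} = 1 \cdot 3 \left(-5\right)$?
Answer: $-9180$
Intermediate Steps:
$E = -153$ ($E = -18 + 9 \cdot 1 \cdot 3 \left(-5\right) = -18 + 9 \cdot 3 \left(-5\right) = -18 + 9 \left(-15\right) = -18 - 135 = -153$)
$\left(-10\right) \left(-6\right) E = \left(-10\right) \left(-6\right) \left(-153\right) = 60 \left(-153\right) = -9180$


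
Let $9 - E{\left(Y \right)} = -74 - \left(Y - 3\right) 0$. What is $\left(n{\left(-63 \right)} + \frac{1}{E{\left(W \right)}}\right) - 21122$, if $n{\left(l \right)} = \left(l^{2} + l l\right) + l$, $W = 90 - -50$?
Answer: $- \frac{1099500}{83} \approx -13247.0$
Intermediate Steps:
$W = 140$ ($W = 90 + 50 = 140$)
$n{\left(l \right)} = l + 2 l^{2}$ ($n{\left(l \right)} = \left(l^{2} + l^{2}\right) + l = 2 l^{2} + l = l + 2 l^{2}$)
$E{\left(Y \right)} = 83$ ($E{\left(Y \right)} = 9 - \left(-74 - \left(Y - 3\right) 0\right) = 9 - \left(-74 - \left(-3 + Y\right) 0\right) = 9 - \left(-74 - 0\right) = 9 - \left(-74 + 0\right) = 9 - -74 = 9 + 74 = 83$)
$\left(n{\left(-63 \right)} + \frac{1}{E{\left(W \right)}}\right) - 21122 = \left(- 63 \left(1 + 2 \left(-63\right)\right) + \frac{1}{83}\right) - 21122 = \left(- 63 \left(1 - 126\right) + \frac{1}{83}\right) - 21122 = \left(\left(-63\right) \left(-125\right) + \frac{1}{83}\right) - 21122 = \left(7875 + \frac{1}{83}\right) - 21122 = \frac{653626}{83} - 21122 = - \frac{1099500}{83}$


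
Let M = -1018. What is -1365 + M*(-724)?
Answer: 735667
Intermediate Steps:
-1365 + M*(-724) = -1365 - 1018*(-724) = -1365 + 737032 = 735667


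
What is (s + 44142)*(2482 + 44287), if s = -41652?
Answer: 116454810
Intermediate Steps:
(s + 44142)*(2482 + 44287) = (-41652 + 44142)*(2482 + 44287) = 2490*46769 = 116454810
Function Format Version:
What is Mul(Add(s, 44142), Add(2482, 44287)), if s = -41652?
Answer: 116454810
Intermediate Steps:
Mul(Add(s, 44142), Add(2482, 44287)) = Mul(Add(-41652, 44142), Add(2482, 44287)) = Mul(2490, 46769) = 116454810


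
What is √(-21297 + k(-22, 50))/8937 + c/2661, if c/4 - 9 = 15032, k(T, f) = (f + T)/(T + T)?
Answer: 60164/2661 + I*√2577014/98307 ≈ 22.61 + 0.01633*I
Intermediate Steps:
k(T, f) = (T + f)/(2*T) (k(T, f) = (T + f)/((2*T)) = (T + f)*(1/(2*T)) = (T + f)/(2*T))
c = 60164 (c = 36 + 4*15032 = 36 + 60128 = 60164)
√(-21297 + k(-22, 50))/8937 + c/2661 = √(-21297 + (½)*(-22 + 50)/(-22))/8937 + 60164/2661 = √(-21297 + (½)*(-1/22)*28)*(1/8937) + 60164*(1/2661) = √(-21297 - 7/11)*(1/8937) + 60164/2661 = √(-234274/11)*(1/8937) + 60164/2661 = (I*√2577014/11)*(1/8937) + 60164/2661 = I*√2577014/98307 + 60164/2661 = 60164/2661 + I*√2577014/98307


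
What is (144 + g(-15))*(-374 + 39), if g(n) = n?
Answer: -43215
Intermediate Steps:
(144 + g(-15))*(-374 + 39) = (144 - 15)*(-374 + 39) = 129*(-335) = -43215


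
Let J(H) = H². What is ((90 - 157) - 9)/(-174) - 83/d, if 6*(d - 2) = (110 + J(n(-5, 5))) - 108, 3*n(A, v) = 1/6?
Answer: -13865218/394719 ≈ -35.127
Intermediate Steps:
n(A, v) = 1/18 (n(A, v) = (⅓)/6 = (⅓)*(⅙) = 1/18)
d = 4537/1944 (d = 2 + ((110 + (1/18)²) - 108)/6 = 2 + ((110 + 1/324) - 108)/6 = 2 + (35641/324 - 108)/6 = 2 + (⅙)*(649/324) = 2 + 649/1944 = 4537/1944 ≈ 2.3338)
((90 - 157) - 9)/(-174) - 83/d = ((90 - 157) - 9)/(-174) - 83/4537/1944 = (-67 - 9)*(-1/174) - 83*1944/4537 = -76*(-1/174) - 161352/4537 = 38/87 - 161352/4537 = -13865218/394719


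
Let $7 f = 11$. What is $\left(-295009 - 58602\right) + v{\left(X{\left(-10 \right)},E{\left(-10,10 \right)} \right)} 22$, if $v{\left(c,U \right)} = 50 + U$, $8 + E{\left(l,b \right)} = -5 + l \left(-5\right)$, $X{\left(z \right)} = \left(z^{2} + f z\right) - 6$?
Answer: $-351697$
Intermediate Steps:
$f = \frac{11}{7}$ ($f = \frac{1}{7} \cdot 11 = \frac{11}{7} \approx 1.5714$)
$X{\left(z \right)} = -6 + z^{2} + \frac{11 z}{7}$ ($X{\left(z \right)} = \left(z^{2} + \frac{11 z}{7}\right) - 6 = -6 + z^{2} + \frac{11 z}{7}$)
$E{\left(l,b \right)} = -13 - 5 l$ ($E{\left(l,b \right)} = -8 + \left(-5 + l \left(-5\right)\right) = -8 - \left(5 + 5 l\right) = -13 - 5 l$)
$\left(-295009 - 58602\right) + v{\left(X{\left(-10 \right)},E{\left(-10,10 \right)} \right)} 22 = \left(-295009 - 58602\right) + \left(50 - -37\right) 22 = -353611 + \left(50 + \left(-13 + 50\right)\right) 22 = -353611 + \left(50 + 37\right) 22 = -353611 + 87 \cdot 22 = -353611 + 1914 = -351697$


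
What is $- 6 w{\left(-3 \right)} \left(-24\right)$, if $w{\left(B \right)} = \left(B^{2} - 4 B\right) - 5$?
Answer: $2304$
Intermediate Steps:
$w{\left(B \right)} = -5 + B^{2} - 4 B$
$- 6 w{\left(-3 \right)} \left(-24\right) = - 6 \left(-5 + \left(-3\right)^{2} - -12\right) \left(-24\right) = - 6 \left(-5 + 9 + 12\right) \left(-24\right) = \left(-6\right) 16 \left(-24\right) = \left(-96\right) \left(-24\right) = 2304$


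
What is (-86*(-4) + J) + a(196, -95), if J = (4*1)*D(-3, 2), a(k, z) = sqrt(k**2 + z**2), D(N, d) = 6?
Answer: 368 + sqrt(47441) ≈ 585.81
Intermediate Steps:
J = 24 (J = (4*1)*6 = 4*6 = 24)
(-86*(-4) + J) + a(196, -95) = (-86*(-4) + 24) + sqrt(196**2 + (-95)**2) = (344 + 24) + sqrt(38416 + 9025) = 368 + sqrt(47441)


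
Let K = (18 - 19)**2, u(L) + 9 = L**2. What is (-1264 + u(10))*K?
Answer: -1173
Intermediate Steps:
u(L) = -9 + L**2
K = 1 (K = (-1)**2 = 1)
(-1264 + u(10))*K = (-1264 + (-9 + 10**2))*1 = (-1264 + (-9 + 100))*1 = (-1264 + 91)*1 = -1173*1 = -1173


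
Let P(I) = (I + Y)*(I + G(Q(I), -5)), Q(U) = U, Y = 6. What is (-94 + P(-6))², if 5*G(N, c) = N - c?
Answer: 8836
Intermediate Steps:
G(N, c) = -c/5 + N/5 (G(N, c) = (N - c)/5 = -c/5 + N/5)
P(I) = (1 + 6*I/5)*(6 + I) (P(I) = (I + 6)*(I + (-⅕*(-5) + I/5)) = (6 + I)*(I + (1 + I/5)) = (6 + I)*(1 + 6*I/5) = (1 + 6*I/5)*(6 + I))
(-94 + P(-6))² = (-94 + (6 + (6/5)*(-6)² + (41/5)*(-6)))² = (-94 + (6 + (6/5)*36 - 246/5))² = (-94 + (6 + 216/5 - 246/5))² = (-94 + 0)² = (-94)² = 8836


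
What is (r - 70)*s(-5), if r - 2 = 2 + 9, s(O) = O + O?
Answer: 570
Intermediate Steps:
s(O) = 2*O
r = 13 (r = 2 + (2 + 9) = 2 + 11 = 13)
(r - 70)*s(-5) = (13 - 70)*(2*(-5)) = -57*(-10) = 570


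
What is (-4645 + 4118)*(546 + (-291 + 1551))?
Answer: -951762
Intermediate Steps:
(-4645 + 4118)*(546 + (-291 + 1551)) = -527*(546 + 1260) = -527*1806 = -951762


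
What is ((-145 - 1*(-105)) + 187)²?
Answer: 21609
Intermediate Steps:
((-145 - 1*(-105)) + 187)² = ((-145 + 105) + 187)² = (-40 + 187)² = 147² = 21609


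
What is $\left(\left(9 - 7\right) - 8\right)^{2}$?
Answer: $36$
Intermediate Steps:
$\left(\left(9 - 7\right) - 8\right)^{2} = \left(2 - 8\right)^{2} = \left(-6\right)^{2} = 36$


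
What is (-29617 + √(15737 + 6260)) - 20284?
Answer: -49901 + √21997 ≈ -49753.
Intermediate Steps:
(-29617 + √(15737 + 6260)) - 20284 = (-29617 + √21997) - 20284 = -49901 + √21997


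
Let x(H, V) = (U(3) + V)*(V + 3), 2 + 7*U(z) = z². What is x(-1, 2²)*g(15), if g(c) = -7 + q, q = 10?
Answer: 105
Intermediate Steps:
U(z) = -2/7 + z²/7
x(H, V) = (1 + V)*(3 + V) (x(H, V) = ((-2/7 + (⅐)*3²) + V)*(V + 3) = ((-2/7 + (⅐)*9) + V)*(3 + V) = ((-2/7 + 9/7) + V)*(3 + V) = (1 + V)*(3 + V))
g(c) = 3 (g(c) = -7 + 10 = 3)
x(-1, 2²)*g(15) = (3 + (2²)² + 4*2²)*3 = (3 + 4² + 4*4)*3 = (3 + 16 + 16)*3 = 35*3 = 105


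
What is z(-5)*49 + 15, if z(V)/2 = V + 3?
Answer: -181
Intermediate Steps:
z(V) = 6 + 2*V (z(V) = 2*(V + 3) = 2*(3 + V) = 6 + 2*V)
z(-5)*49 + 15 = (6 + 2*(-5))*49 + 15 = (6 - 10)*49 + 15 = -4*49 + 15 = -196 + 15 = -181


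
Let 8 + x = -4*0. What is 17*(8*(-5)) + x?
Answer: -688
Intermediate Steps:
x = -8 (x = -8 - 4*0 = -8 + 0 = -8)
17*(8*(-5)) + x = 17*(8*(-5)) - 8 = 17*(-40) - 8 = -680 - 8 = -688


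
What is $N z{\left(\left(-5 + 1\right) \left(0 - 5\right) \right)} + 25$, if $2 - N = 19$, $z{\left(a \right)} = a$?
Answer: $-315$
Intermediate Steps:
$N = -17$ ($N = 2 - 19 = -17$)
$N z{\left(\left(-5 + 1\right) \left(0 - 5\right) \right)} + 25 = - 17 \left(-5 + 1\right) \left(0 - 5\right) + 25 = - 17 \left(\left(-4\right) \left(-5\right)\right) + 25 = \left(-17\right) 20 + 25 = -340 + 25 = -315$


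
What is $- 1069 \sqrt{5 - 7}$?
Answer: $- 1069 i \sqrt{2} \approx - 1511.8 i$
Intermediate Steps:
$- 1069 \sqrt{5 - 7} = - 1069 \sqrt{-2} = - 1069 i \sqrt{2}$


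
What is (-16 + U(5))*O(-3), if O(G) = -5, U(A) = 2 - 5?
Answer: 95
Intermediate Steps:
U(A) = -3
(-16 + U(5))*O(-3) = (-16 - 3)*(-5) = -19*(-5) = 95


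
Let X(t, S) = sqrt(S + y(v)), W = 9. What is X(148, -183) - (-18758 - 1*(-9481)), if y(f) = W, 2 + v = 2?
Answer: 9277 + I*sqrt(174) ≈ 9277.0 + 13.191*I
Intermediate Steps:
v = 0 (v = -2 + 2 = 0)
y(f) = 9
X(t, S) = sqrt(9 + S) (X(t, S) = sqrt(S + 9) = sqrt(9 + S))
X(148, -183) - (-18758 - 1*(-9481)) = sqrt(9 - 183) - (-18758 - 1*(-9481)) = sqrt(-174) - (-18758 + 9481) = I*sqrt(174) - 1*(-9277) = I*sqrt(174) + 9277 = 9277 + I*sqrt(174)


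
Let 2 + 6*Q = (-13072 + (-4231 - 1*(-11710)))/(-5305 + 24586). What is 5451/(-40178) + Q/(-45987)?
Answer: -7249457459848/53437263137649 ≈ -0.13566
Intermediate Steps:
Q = -44155/115686 (Q = -⅓ + ((-13072 + (-4231 - 1*(-11710)))/(-5305 + 24586))/6 = -⅓ + ((-13072 + (-4231 + 11710))/19281)/6 = -⅓ + ((-13072 + 7479)*(1/19281))/6 = -⅓ + (-5593*1/19281)/6 = -⅓ + (⅙)*(-5593/19281) = -⅓ - 5593/115686 = -44155/115686 ≈ -0.38168)
5451/(-40178) + Q/(-45987) = 5451/(-40178) - 44155/115686/(-45987) = 5451*(-1/40178) - 44155/115686*(-1/45987) = -5451/40178 + 44155/5320052082 = -7249457459848/53437263137649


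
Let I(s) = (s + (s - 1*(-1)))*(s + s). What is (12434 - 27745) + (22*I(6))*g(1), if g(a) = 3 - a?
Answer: -8447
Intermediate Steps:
I(s) = 2*s*(1 + 2*s) (I(s) = (s + (s + 1))*(2*s) = (s + (1 + s))*(2*s) = (1 + 2*s)*(2*s) = 2*s*(1 + 2*s))
(12434 - 27745) + (22*I(6))*g(1) = (12434 - 27745) + (22*(2*6*(1 + 2*6)))*(3 - 1*1) = -15311 + (22*(2*6*(1 + 12)))*(3 - 1) = -15311 + (22*(2*6*13))*2 = -15311 + (22*156)*2 = -15311 + 3432*2 = -15311 + 6864 = -8447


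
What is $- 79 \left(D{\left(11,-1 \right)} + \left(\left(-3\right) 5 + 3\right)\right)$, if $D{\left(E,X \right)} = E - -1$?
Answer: $0$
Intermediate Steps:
$D{\left(E,X \right)} = 1 + E$ ($D{\left(E,X \right)} = E + 1 = 1 + E$)
$- 79 \left(D{\left(11,-1 \right)} + \left(\left(-3\right) 5 + 3\right)\right) = - 79 \left(\left(1 + 11\right) + \left(\left(-3\right) 5 + 3\right)\right) = - 79 \left(12 + \left(-15 + 3\right)\right) = - 79 \left(12 - 12\right) = \left(-79\right) 0 = 0$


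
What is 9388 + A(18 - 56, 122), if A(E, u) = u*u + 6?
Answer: 24278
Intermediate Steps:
A(E, u) = 6 + u² (A(E, u) = u² + 6 = 6 + u²)
9388 + A(18 - 56, 122) = 9388 + (6 + 122²) = 9388 + (6 + 14884) = 9388 + 14890 = 24278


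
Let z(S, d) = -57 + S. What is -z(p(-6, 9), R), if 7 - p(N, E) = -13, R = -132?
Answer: 37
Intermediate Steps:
p(N, E) = 20 (p(N, E) = 7 - 1*(-13) = 7 + 13 = 20)
-z(p(-6, 9), R) = -(-57 + 20) = -1*(-37) = 37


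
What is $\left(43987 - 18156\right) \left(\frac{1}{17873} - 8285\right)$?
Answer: $- \frac{3824997755124}{17873} \approx -2.1401 \cdot 10^{8}$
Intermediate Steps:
$\left(43987 - 18156\right) \left(\frac{1}{17873} - 8285\right) = 25831 \left(\frac{1}{17873} - 8285\right) = 25831 \left(- \frac{148077804}{17873}\right) = - \frac{3824997755124}{17873}$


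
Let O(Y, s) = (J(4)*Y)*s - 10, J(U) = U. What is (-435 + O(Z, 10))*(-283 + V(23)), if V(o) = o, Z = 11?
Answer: 1300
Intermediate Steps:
O(Y, s) = -10 + 4*Y*s (O(Y, s) = (4*Y)*s - 10 = 4*Y*s - 10 = -10 + 4*Y*s)
(-435 + O(Z, 10))*(-283 + V(23)) = (-435 + (-10 + 4*11*10))*(-283 + 23) = (-435 + (-10 + 440))*(-260) = (-435 + 430)*(-260) = -5*(-260) = 1300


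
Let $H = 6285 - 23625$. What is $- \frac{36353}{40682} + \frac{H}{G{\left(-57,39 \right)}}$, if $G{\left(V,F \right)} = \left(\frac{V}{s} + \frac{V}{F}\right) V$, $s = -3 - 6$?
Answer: $\frac{903930211}{14686202} \approx 61.55$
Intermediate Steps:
$s = -9$ ($s = -3 - 6 = -9$)
$H = -17340$ ($H = 6285 - 23625 = -17340$)
$G{\left(V,F \right)} = V \left(- \frac{V}{9} + \frac{V}{F}\right)$ ($G{\left(V,F \right)} = \left(\frac{V}{-9} + \frac{V}{F}\right) V = \left(V \left(- \frac{1}{9}\right) + \frac{V}{F}\right) V = \left(- \frac{V}{9} + \frac{V}{F}\right) V = V \left(- \frac{V}{9} + \frac{V}{F}\right)$)
$- \frac{36353}{40682} + \frac{H}{G{\left(-57,39 \right)}} = - \frac{36353}{40682} - \frac{17340}{\frac{1}{9} \cdot \frac{1}{39} \left(-57\right)^{2} \left(9 - 39\right)} = \left(-36353\right) \frac{1}{40682} - \frac{17340}{\frac{1}{9} \cdot \frac{1}{39} \cdot 3249 \left(9 - 39\right)} = - \frac{36353}{40682} - \frac{17340}{\frac{1}{9} \cdot \frac{1}{39} \cdot 3249 \left(-30\right)} = - \frac{36353}{40682} - \frac{17340}{- \frac{3610}{13}} = - \frac{36353}{40682} - - \frac{22542}{361} = - \frac{36353}{40682} + \frac{22542}{361} = \frac{903930211}{14686202}$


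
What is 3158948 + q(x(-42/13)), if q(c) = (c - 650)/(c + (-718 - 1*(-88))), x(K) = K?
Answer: 6501117107/2058 ≈ 3.1589e+6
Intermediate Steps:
q(c) = (-650 + c)/(-630 + c) (q(c) = (-650 + c)/(c + (-718 + 88)) = (-650 + c)/(c - 630) = (-650 + c)/(-630 + c))
3158948 + q(x(-42/13)) = 3158948 + (-650 - 42/13)/(-630 - 42/13) = 3158948 - 8492/13/(-8232/13) = 3158948 - 13/8232*(-8492/13) = 3158948 + 2123/2058 = 6501117107/2058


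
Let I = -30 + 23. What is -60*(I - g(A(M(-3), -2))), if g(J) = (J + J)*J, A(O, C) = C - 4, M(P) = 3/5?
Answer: 4740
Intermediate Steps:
M(P) = 3/5 (M(P) = 3*(1/5) = 3/5)
A(O, C) = -4 + C
I = -7
g(J) = 2*J**2 (g(J) = (2*J)*J = 2*J**2)
-60*(I - g(A(M(-3), -2))) = -60*(-7 - 2*(-4 - 2)**2) = -60*(-7 - 2*(-6)**2) = -60*(-7 - 2*36) = -60*(-7 - 1*72) = -60*(-7 - 72) = -60*(-79) = 4740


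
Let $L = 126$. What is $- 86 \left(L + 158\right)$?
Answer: $-24424$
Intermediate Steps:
$- 86 \left(L + 158\right) = - 86 \left(126 + 158\right) = \left(-86\right) 284 = -24424$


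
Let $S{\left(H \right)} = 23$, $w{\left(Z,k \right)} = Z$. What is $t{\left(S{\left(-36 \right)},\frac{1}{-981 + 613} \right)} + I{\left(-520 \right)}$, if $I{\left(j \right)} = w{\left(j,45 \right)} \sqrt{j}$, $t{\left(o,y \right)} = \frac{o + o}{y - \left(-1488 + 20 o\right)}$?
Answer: $\frac{16928}{378303} - 1040 i \sqrt{130} \approx 0.044747 - 11858.0 i$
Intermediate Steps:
$t{\left(o,y \right)} = \frac{2 o}{1488 + y - 20 o}$ ($t{\left(o,y \right)} = \frac{2 o}{y - \left(-1488 + 20 o\right)} = \frac{2 o}{1488 + y - 20 o}$)
$I{\left(j \right)} = j^{\frac{3}{2}}$ ($I{\left(j \right)} = j \sqrt{j} = j^{\frac{3}{2}}$)
$t{\left(S{\left(-36 \right)},\frac{1}{-981 + 613} \right)} + I{\left(-520 \right)} = 2 \cdot 23 \frac{1}{1488 + \frac{1}{-981 + 613} - 460} + \left(-520\right)^{\frac{3}{2}} = 2 \cdot 23 \frac{1}{1488 + \frac{1}{-368} - 460} - 1040 i \sqrt{130} = 2 \cdot 23 \frac{1}{1488 - \frac{1}{368} - 460} - 1040 i \sqrt{130} = 2 \cdot 23 \frac{1}{\frac{378303}{368}} - 1040 i \sqrt{130} = 2 \cdot 23 \cdot \frac{368}{378303} - 1040 i \sqrt{130} = \frac{16928}{378303} - 1040 i \sqrt{130}$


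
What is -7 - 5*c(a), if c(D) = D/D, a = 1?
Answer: -12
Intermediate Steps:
c(D) = 1
-7 - 5*c(a) = -7 - 5*1 = -7 - 5 = -12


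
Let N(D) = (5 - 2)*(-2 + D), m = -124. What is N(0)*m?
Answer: 744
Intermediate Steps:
N(D) = -6 + 3*D (N(D) = 3*(-2 + D) = -6 + 3*D)
N(0)*m = (-6 + 3*0)*(-124) = (-6 + 0)*(-124) = -6*(-124) = 744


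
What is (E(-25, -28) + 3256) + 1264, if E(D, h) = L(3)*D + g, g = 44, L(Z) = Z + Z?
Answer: 4414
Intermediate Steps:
L(Z) = 2*Z
E(D, h) = 44 + 6*D (E(D, h) = (2*3)*D + 44 = 6*D + 44 = 44 + 6*D)
(E(-25, -28) + 3256) + 1264 = ((44 + 6*(-25)) + 3256) + 1264 = ((44 - 150) + 3256) + 1264 = (-106 + 3256) + 1264 = 3150 + 1264 = 4414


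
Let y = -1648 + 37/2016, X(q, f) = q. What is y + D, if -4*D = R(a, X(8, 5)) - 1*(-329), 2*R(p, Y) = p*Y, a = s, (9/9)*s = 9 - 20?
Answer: -3465971/2016 ≈ -1719.2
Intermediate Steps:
y = -3322331/2016 (y = -1648 + 37*(1/2016) = -1648 + 37/2016 = -3322331/2016 ≈ -1648.0)
s = -11 (s = 9 - 20 = -11)
a = -11
R(p, Y) = Y*p/2 (R(p, Y) = (p*Y)/2 = (Y*p)/2 = Y*p/2)
D = -285/4 (D = -((½)*8*(-11) - 1*(-329))/4 = -(-44 + 329)/4 = -¼*285 = -285/4 ≈ -71.250)
y + D = -3322331/2016 - 285/4 = -3465971/2016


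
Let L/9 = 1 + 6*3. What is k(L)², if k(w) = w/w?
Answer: 1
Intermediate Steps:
L = 171 (L = 9*(1 + 6*3) = 9*(1 + 18) = 9*19 = 171)
k(w) = 1
k(L)² = 1² = 1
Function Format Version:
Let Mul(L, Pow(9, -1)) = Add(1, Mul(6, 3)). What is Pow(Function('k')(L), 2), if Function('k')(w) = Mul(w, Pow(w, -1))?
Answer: 1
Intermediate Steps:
L = 171 (L = Mul(9, Add(1, Mul(6, 3))) = Mul(9, Add(1, 18)) = Mul(9, 19) = 171)
Function('k')(w) = 1
Pow(Function('k')(L), 2) = Pow(1, 2) = 1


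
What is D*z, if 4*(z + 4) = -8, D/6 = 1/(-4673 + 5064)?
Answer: -36/391 ≈ -0.092072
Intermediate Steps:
D = 6/391 (D = 6/(-4673 + 5064) = 6/391 ≈ 0.015345)
z = -6 (z = -4 + (¼)*(-8) = -4 - 2 = -6)
D*z = (6/391)*(-6) = -36/391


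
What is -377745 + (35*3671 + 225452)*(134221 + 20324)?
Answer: 54698815920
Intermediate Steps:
-377745 + (35*3671 + 225452)*(134221 + 20324) = -377745 + (128485 + 225452)*154545 = -377745 + 353937*154545 = -377745 + 54699193665 = 54698815920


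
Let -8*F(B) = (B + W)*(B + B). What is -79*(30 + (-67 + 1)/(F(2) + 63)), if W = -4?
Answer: -73233/32 ≈ -2288.5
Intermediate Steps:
F(B) = -B*(-4 + B)/4 (F(B) = -(B - 4)*(B + B)/8 = -(-4 + B)*2*B/8 = -B*(-4 + B)/4)
-79*(30 + (-67 + 1)/(F(2) + 63)) = -79*(30 + (-67 + 1)/((1/4)*2*(4 - 1*2) + 63)) = -79*(30 - 66/((1/4)*2*(4 - 2) + 63)) = -79*(30 - 66/((1/4)*2*2 + 63)) = -79*(30 - 66/(1 + 63)) = -79*(30 - 66/64) = -79*(30 - 66*1/64) = -79*(30 - 33/32) = -79*927/32 = -73233/32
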